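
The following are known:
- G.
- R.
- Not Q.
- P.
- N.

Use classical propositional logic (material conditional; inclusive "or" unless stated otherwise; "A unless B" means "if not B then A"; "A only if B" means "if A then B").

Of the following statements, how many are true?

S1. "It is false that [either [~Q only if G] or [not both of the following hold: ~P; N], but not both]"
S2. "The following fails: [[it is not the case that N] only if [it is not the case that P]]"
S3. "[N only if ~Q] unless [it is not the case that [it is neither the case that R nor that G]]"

S1: In symbols: ~((~Q -> G) xor (~P nand N))

~Q = ~F = T
~Q -> G = T -> T = T
~P = ~T = F
~P nand N = F nand T = T
(~Q -> G) xor (~P nand N) = T xor T = F
~((~Q -> G) xor (~P nand N)) = ~F = T
Thus S1 is true.

S2: Formalization: ~(~N -> ~P)

~N = ~T = F
~P = ~T = F
~N -> ~P = F -> F = T
~(~N -> ~P) = ~T = F
Thus S2 is false.

S3: Formalization: (N -> ~Q) | ~(R nor G)

~Q = ~F = T
N -> ~Q = T -> T = T
R nor G = T nor T = F
~(R nor G) = ~F = T
(N -> ~Q) | ~(R nor G) = T | T = T
Thus S3 is true.

2 of the 3 statements are true (S1, S3).

2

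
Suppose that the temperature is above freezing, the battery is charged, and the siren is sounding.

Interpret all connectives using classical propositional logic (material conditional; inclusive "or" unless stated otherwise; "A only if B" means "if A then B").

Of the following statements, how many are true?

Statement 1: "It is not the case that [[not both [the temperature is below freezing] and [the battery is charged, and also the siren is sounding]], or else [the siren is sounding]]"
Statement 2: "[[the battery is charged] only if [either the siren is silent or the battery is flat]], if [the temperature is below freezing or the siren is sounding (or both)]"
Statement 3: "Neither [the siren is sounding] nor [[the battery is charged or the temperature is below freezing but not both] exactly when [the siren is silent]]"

0

Let P = "the temperature is below freezing" (False), Q = "the battery is charged" (True), R = "the siren is sounding" (True).

Statement 1: Formalization: not ((P nand (Q and R)) or R)

Q and R = True and True = True
P nand (Q and R) = False nand True = True
(P nand (Q and R)) or R = True or True = True
not ((P nand (Q and R)) or R) = not True = False
Thus Statement 1 is false.

Statement 2: In symbols: (P or R) -> (Q -> (not R or not Q))

P or R = False or True = True
not R = not True = False
not Q = not True = False
not R or not Q = False or False = False
Q -> (not R or not Q) = True -> False = False
(P or R) -> (Q -> (not R or not Q)) = True -> False = False
Hence Statement 2 is false.

Statement 3: Formalization: R nor ((Q xor P) iff not R)

Q xor P = True xor False = True
not R = not True = False
(Q xor P) iff not R = True iff False = False
R nor ((Q xor P) iff not R) = True nor False = False
Thus Statement 3 is false.

True statements: 0 (none).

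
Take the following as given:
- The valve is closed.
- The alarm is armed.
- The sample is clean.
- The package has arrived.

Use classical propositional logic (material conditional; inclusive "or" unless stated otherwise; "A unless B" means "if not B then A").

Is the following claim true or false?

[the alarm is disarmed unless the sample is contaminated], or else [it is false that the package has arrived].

Let U = "the alarm is armed" (T), L = "the sample is contaminated" (F), R = "the package has arrived" (T).
Parsed as (~U | L) | ~R

~U = ~T = F
~U | L = F | F = F
~R = ~T = F
(~U | L) | ~R = F | F = F

False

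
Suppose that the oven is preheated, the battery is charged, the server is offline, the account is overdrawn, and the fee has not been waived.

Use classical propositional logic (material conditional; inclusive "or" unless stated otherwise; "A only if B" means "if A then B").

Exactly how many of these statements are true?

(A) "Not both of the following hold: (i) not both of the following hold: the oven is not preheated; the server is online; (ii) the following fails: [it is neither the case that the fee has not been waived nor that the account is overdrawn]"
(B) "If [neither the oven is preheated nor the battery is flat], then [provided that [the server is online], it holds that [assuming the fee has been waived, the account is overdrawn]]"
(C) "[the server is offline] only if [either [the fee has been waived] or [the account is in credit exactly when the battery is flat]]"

Let D = "the oven is preheated" (T), L = "the server is online" (F), M = "the fee has been waived" (F), U = "the account is overdrawn" (T), V = "the battery is charged" (T).

(A): This is (¬D ↑ L) ↑ ¬(¬M ↓ U).

¬D = ¬T = F
¬D ↑ L = F ↑ F = T
¬M = ¬F = T
¬M ↓ U = T ↓ T = F
¬(¬M ↓ U) = ¬F = T
(¬D ↑ L) ↑ ¬(¬M ↓ U) = T ↑ T = F
Hence (A) is false.

(B): This is (D ↓ ¬V) → (L → (M → U)).

¬V = ¬T = F
D ↓ ¬V = T ↓ F = F
M → U = F → T = T
L → (M → U) = F → T = T
(D ↓ ¬V) → (L → (M → U)) = F → T = T
Hence (B) is true.

(C): This is ¬L → (M ∨ (¬U ↔ ¬V)).

¬L = ¬F = T
¬U = ¬T = F
¬V = ¬T = F
¬U ↔ ¬V = F ↔ F = T
M ∨ (¬U ↔ ¬V) = F ∨ T = T
¬L → (M ∨ (¬U ↔ ¬V)) = T → T = T
Hence (C) is true.

True statements: 2 ((B), (C)).

2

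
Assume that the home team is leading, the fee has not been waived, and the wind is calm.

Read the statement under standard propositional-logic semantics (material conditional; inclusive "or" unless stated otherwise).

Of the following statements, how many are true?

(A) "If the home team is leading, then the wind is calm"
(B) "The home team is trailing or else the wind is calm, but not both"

Let L = "the home team is leading" (T), S = "the wind is strong" (F).

(A): Formalization: L → ¬S

¬S = ¬F = T
L → ¬S = T → T = T
Thus (A) is true.

(B): In symbols: ¬L ⊕ ¬S

¬L = ¬T = F
¬S = ¬F = T
¬L ⊕ ¬S = F ⊕ T = T
So (B) is true.

True statements: 2 ((A), (B)).

2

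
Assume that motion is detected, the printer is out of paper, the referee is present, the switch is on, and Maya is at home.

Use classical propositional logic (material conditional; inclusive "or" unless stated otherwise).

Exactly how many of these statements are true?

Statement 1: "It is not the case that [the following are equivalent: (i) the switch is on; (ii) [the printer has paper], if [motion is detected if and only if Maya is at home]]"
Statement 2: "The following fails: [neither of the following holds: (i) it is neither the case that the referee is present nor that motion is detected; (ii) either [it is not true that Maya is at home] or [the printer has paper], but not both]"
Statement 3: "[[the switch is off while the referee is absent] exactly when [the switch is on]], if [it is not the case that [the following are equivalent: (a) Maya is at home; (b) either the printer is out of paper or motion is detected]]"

2

Let L = "the switch is on" (T), H = "motion is detected" (T), K = "Maya is at home" (T), Q = "the printer has paper" (F), N = "the referee is present" (T).

Statement 1: In symbols: ~(L <-> ((H <-> K) -> Q))

H <-> K = T <-> T = T
(H <-> K) -> Q = T -> F = F
L <-> ((H <-> K) -> Q) = T <-> F = F
~(L <-> ((H <-> K) -> Q)) = ~F = T
So Statement 1 is true.

Statement 2: Parsed as ~((N nor H) nor (~K xor Q))

N nor H = T nor T = F
~K = ~T = F
~K xor Q = F xor F = F
(N nor H) nor (~K xor Q) = F nor F = T
~((N nor H) nor (~K xor Q)) = ~T = F
Hence Statement 2 is false.

Statement 3: Formalization: ~(K <-> (~Q | H)) -> ((~L & ~N) <-> L)

~Q = ~F = T
~Q | H = T | T = T
K <-> (~Q | H) = T <-> T = T
~(K <-> (~Q | H)) = ~T = F
~L = ~T = F
~N = ~T = F
~L & ~N = F & F = F
(~L & ~N) <-> L = F <-> T = F
~(K <-> (~Q | H)) -> ((~L & ~N) <-> L) = F -> F = T
So Statement 3 is true.

2 of the 3 statements are true.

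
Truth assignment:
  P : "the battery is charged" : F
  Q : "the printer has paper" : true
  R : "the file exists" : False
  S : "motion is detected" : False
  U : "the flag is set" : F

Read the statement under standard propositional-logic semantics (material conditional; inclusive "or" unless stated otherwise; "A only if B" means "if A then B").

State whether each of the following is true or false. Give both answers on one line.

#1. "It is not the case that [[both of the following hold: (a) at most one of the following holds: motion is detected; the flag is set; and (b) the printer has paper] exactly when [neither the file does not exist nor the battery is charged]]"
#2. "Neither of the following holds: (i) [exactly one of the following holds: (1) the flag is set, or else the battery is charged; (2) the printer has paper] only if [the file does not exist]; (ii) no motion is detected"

#1 True; #2 False

#1: Parsed as ~(((S nand U) & Q) <-> (~R nor P))

S nand U = F nand F = T
(S nand U) & Q = T & T = T
~R = ~F = T
~R nor P = T nor F = F
((S nand U) & Q) <-> (~R nor P) = T <-> F = F
~(((S nand U) & Q) <-> (~R nor P)) = ~F = T
Thus #1 is true.

#2: This is (((U | P) xor Q) -> ~R) nor ~S.

U | P = F | F = F
(U | P) xor Q = F xor T = T
~R = ~F = T
((U | P) xor Q) -> ~R = T -> T = T
~S = ~F = T
(((U | P) xor Q) -> ~R) nor ~S = T nor T = F
So #2 is false.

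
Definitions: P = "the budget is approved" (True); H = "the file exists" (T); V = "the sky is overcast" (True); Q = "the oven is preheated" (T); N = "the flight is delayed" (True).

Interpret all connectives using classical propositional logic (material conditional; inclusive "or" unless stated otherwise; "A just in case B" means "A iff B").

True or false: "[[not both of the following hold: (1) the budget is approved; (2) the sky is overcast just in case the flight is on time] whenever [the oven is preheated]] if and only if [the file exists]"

Parsed as (Q -> (P nand (V iff not N))) iff H

not N = not True = False
V iff not N = True iff False = False
P nand (V iff not N) = True nand False = True
Q -> (P nand (V iff not N)) = True -> True = True
(Q -> (P nand (V iff not N))) iff H = True iff True = True

true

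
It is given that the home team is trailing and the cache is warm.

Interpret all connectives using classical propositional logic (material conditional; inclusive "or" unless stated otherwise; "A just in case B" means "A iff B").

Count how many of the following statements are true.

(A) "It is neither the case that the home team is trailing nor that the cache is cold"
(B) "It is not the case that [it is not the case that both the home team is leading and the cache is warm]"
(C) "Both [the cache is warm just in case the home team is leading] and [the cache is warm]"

Let P = "the home team is leading" (F), Q = "the cache is warm" (T).

(A): This is ~P nor ~Q.

~P = ~F = T
~Q = ~T = F
~P nor ~Q = T nor F = F
Hence (A) is false.

(B): Parsed as ~(P nand Q)

P nand Q = F nand T = T
~(P nand Q) = ~T = F
Thus (B) is false.

(C): This is (Q <-> P) & Q.

Q <-> P = T <-> F = F
(Q <-> P) & Q = F & T = F
So (C) is false.

0 of the 3 statements are true (none).

0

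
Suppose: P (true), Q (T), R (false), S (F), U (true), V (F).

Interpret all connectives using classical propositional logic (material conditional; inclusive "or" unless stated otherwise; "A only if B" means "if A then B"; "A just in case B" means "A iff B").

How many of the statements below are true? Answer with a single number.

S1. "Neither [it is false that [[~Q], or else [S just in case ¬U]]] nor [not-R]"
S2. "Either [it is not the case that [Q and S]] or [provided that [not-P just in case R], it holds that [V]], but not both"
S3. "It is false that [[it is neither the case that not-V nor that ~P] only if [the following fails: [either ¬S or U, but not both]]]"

1

S1: Parsed as not (not Q or (S iff not U)) nor not R

not Q = not True = False
not U = not True = False
S iff not U = False iff False = True
not Q or (S iff not U) = False or True = True
not (not Q or (S iff not U)) = not True = False
not R = not False = True
not (not Q or (S iff not U)) nor not R = False nor True = False
Hence S1 is false.

S2: Parsed as not (Q and S) xor ((not P iff R) -> V)

Q and S = True and False = False
not (Q and S) = not False = True
not P = not True = False
not P iff R = False iff False = True
(not P iff R) -> V = True -> False = False
not (Q and S) xor ((not P iff R) -> V) = True xor False = True
Thus S2 is true.

S3: This is not ((not V nor not P) -> not (not S xor U)).

not V = not False = True
not P = not True = False
not V nor not P = True nor False = False
not S = not False = True
not S xor U = True xor True = False
not (not S xor U) = not False = True
(not V nor not P) -> not (not S xor U) = False -> True = True
not ((not V nor not P) -> not (not S xor U)) = not True = False
Hence S3 is false.

Count: 1.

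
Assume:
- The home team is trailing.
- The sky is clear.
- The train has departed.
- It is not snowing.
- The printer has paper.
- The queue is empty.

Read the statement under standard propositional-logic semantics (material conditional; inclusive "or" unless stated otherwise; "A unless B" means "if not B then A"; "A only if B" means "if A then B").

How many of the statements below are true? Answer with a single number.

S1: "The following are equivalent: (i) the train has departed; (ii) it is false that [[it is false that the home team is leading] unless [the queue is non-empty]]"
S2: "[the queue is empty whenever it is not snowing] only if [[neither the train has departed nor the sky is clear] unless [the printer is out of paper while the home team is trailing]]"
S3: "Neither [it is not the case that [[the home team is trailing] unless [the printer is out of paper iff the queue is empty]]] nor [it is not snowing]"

0

Let L = "the train has departed" (True), M = "the home team is leading" (False), K = "the queue is empty" (True), G = "it is snowing" (False), U = "the sky is overcast" (False), S = "the printer has paper" (True).

S1: Parsed as L iff not (not M or not K)

not M = not False = True
not K = not True = False
not M or not K = True or False = True
not (not M or not K) = not True = False
L iff not (not M or not K) = True iff False = False
Hence S1 is false.

S2: Parsed as (not G -> K) -> ((L nor not U) or (not S and not M))

not G = not False = True
not G -> K = True -> True = True
not U = not False = True
L nor not U = True nor True = False
not S = not True = False
not M = not False = True
not S and not M = False and True = False
(L nor not U) or (not S and not M) = False or False = False
(not G -> K) -> ((L nor not U) or (not S and not M)) = True -> False = False
So S2 is false.

S3: Formalization: not (not M or (not S iff K)) nor not G

not M = not False = True
not S = not True = False
not S iff K = False iff True = False
not M or (not S iff K) = True or False = True
not (not M or (not S iff K)) = not True = False
not G = not False = True
not (not M or (not S iff K)) nor not G = False nor True = False
Thus S3 is false.

True statements: 0 (none).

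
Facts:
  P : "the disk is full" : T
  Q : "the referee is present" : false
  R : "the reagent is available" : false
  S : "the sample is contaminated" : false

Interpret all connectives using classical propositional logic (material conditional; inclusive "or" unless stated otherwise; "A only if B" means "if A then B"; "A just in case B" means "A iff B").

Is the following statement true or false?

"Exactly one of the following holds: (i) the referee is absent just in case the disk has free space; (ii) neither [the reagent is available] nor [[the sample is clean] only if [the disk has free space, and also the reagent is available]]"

Values: Q=False, P=True, R=False, S=False.
This is (not Q iff not P) xor (R nor (not S -> (not P and R))).

not Q = not False = True
not P = not True = False
not Q iff not P = True iff False = False
not S = not False = True
not P = not True = False
not P and R = False and False = False
not S -> (not P and R) = True -> False = False
R nor (not S -> (not P and R)) = False nor False = True
(not Q iff not P) xor (R nor (not S -> (not P and R))) = False xor True = True

True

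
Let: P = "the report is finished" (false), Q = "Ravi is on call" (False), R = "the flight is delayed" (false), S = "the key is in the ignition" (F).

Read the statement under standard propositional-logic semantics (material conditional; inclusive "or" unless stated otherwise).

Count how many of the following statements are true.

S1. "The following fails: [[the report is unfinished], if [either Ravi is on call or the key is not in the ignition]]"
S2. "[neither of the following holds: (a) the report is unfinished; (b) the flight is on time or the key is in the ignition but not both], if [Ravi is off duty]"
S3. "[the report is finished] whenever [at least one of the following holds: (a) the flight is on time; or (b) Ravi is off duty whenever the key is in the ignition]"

0

S1: Parsed as ~((Q | ~S) -> ~P)

~S = ~F = T
Q | ~S = F | T = T
~P = ~F = T
(Q | ~S) -> ~P = T -> T = T
~((Q | ~S) -> ~P) = ~T = F
Thus S1 is false.

S2: Parsed as ~Q -> (~P nor (~R xor S))

~Q = ~F = T
~P = ~F = T
~R = ~F = T
~R xor S = T xor F = T
~P nor (~R xor S) = T nor T = F
~Q -> (~P nor (~R xor S)) = T -> F = F
So S2 is false.

S3: This is (~R | (S -> ~Q)) -> P.

~R = ~F = T
~Q = ~F = T
S -> ~Q = F -> T = T
~R | (S -> ~Q) = T | T = T
(~R | (S -> ~Q)) -> P = T -> F = F
Thus S3 is false.

0 of the 3 statements are true (none).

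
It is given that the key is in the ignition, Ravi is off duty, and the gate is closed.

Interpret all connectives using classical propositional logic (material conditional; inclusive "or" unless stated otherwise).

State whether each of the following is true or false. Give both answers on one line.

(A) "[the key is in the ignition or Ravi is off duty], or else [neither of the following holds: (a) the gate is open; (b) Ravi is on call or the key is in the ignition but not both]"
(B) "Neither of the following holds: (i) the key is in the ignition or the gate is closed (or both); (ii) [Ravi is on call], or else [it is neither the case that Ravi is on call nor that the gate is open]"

Let W = "the key is in the ignition" (T), P = "Ravi is on call" (F), G = "the gate is open" (F).

(A): In symbols: (W | ~P) | (G nor (P xor W))

~P = ~F = T
W | ~P = T | T = T
P xor W = F xor T = T
G nor (P xor W) = F nor T = F
(W | ~P) | (G nor (P xor W)) = T | F = T
Thus (A) is true.

(B): This is (W | ~G) nor (P | (P nor G)).

~G = ~F = T
W | ~G = T | T = T
P nor G = F nor F = T
P | (P nor G) = F | T = T
(W | ~G) nor (P | (P nor G)) = T nor T = F
Thus (B) is false.

(A) True / (B) False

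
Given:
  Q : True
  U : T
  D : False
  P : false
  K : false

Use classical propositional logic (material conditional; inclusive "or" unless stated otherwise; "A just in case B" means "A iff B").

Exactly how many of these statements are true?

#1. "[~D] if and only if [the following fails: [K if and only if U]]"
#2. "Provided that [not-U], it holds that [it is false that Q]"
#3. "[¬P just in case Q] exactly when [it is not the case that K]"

#1: Formalization: ¬D ↔ ¬(K ↔ U)

¬D = ¬F = T
K ↔ U = F ↔ T = F
¬(K ↔ U) = ¬F = T
¬D ↔ ¬(K ↔ U) = T ↔ T = T
So #1 is true.

#2: In symbols: ¬U → ¬Q

¬U = ¬T = F
¬Q = ¬T = F
¬U → ¬Q = F → F = T
So #2 is true.

#3: This is (¬P ↔ Q) ↔ ¬K.

¬P = ¬F = T
¬P ↔ Q = T ↔ T = T
¬K = ¬F = T
(¬P ↔ Q) ↔ ¬K = T ↔ T = T
Hence #3 is true.

3 of the 3 statements are true (#1, #2, #3).

3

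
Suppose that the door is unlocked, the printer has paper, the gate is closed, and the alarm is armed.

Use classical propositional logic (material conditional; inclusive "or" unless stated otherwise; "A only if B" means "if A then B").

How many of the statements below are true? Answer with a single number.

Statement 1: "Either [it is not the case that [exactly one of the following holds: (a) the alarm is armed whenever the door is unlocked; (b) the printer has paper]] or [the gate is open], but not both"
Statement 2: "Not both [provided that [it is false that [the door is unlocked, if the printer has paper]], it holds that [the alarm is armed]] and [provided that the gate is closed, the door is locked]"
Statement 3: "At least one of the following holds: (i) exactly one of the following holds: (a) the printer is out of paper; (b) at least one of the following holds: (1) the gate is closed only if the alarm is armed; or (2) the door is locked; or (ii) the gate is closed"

3

Let P = "the door is locked" (F), S = "the alarm is armed" (T), Q = "the printer has paper" (T), R = "the gate is open" (F).

Statement 1: Parsed as ~((~P -> S) xor Q) xor R

~P = ~F = T
~P -> S = T -> T = T
(~P -> S) xor Q = T xor T = F
~((~P -> S) xor Q) = ~F = T
~((~P -> S) xor Q) xor R = T xor F = T
Thus Statement 1 is true.

Statement 2: In symbols: (~(Q -> ~P) -> S) nand (~R -> P)

~P = ~F = T
Q -> ~P = T -> T = T
~(Q -> ~P) = ~T = F
~(Q -> ~P) -> S = F -> T = T
~R = ~F = T
~R -> P = T -> F = F
(~(Q -> ~P) -> S) nand (~R -> P) = T nand F = T
Thus Statement 2 is true.

Statement 3: Parsed as (~Q xor ((~R -> S) | P)) | ~R

~Q = ~T = F
~R = ~F = T
~R -> S = T -> T = T
(~R -> S) | P = T | F = T
~Q xor ((~R -> S) | P) = F xor T = T
~R = ~F = T
(~Q xor ((~R -> S) | P)) | ~R = T | T = T
Thus Statement 3 is true.

True statements: 3.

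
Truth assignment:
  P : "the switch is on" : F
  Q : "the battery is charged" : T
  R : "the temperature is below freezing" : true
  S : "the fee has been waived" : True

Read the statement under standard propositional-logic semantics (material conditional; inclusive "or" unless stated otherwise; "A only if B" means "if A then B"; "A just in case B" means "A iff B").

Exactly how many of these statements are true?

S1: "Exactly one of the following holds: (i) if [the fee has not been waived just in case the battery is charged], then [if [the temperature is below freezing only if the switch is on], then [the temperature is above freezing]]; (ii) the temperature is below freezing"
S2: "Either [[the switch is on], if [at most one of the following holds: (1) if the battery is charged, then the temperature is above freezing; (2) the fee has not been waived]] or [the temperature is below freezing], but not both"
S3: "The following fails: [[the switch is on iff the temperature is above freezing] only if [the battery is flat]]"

2

S1: In symbols: ((not S iff Q) -> ((R -> P) -> not R)) xor R

not S = not True = False
not S iff Q = False iff True = False
R -> P = True -> False = False
not R = not True = False
(R -> P) -> not R = False -> False = True
(not S iff Q) -> ((R -> P) -> not R) = False -> True = True
((not S iff Q) -> ((R -> P) -> not R)) xor R = True xor True = False
Hence S1 is false.

S2: In symbols: (((Q -> not R) nand not S) -> P) xor R

not R = not True = False
Q -> not R = True -> False = False
not S = not True = False
(Q -> not R) nand not S = False nand False = True
((Q -> not R) nand not S) -> P = True -> False = False
(((Q -> not R) nand not S) -> P) xor R = False xor True = True
Hence S2 is true.

S3: Formalization: not ((P iff not R) -> not Q)

not R = not True = False
P iff not R = False iff False = True
not Q = not True = False
(P iff not R) -> not Q = True -> False = False
not ((P iff not R) -> not Q) = not False = True
So S3 is true.

2 of the 3 statements are true (S2, S3).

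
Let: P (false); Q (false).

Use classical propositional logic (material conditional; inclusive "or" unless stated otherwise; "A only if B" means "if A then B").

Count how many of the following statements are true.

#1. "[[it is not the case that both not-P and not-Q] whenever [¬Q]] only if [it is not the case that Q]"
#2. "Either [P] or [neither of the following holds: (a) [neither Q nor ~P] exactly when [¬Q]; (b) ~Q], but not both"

1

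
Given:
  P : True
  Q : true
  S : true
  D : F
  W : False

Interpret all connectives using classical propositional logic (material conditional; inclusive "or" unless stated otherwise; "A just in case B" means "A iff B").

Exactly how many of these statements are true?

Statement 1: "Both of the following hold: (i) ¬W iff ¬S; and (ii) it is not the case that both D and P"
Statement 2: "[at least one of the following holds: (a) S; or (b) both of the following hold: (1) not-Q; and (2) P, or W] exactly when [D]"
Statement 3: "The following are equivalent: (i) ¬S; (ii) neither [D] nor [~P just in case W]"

Statement 1: This is (~W <-> ~S) & (D nand P).

~W = ~F = T
~S = ~T = F
~W <-> ~S = T <-> F = F
D nand P = F nand T = T
(~W <-> ~S) & (D nand P) = F & T = F
So Statement 1 is false.

Statement 2: Parsed as (S | (~Q & (P | W))) <-> D

~Q = ~T = F
P | W = T | F = T
~Q & (P | W) = F & T = F
S | (~Q & (P | W)) = T | F = T
(S | (~Q & (P | W))) <-> D = T <-> F = F
Hence Statement 2 is false.

Statement 3: Parsed as ~S <-> (D nor (~P <-> W))

~S = ~T = F
~P = ~T = F
~P <-> W = F <-> F = T
D nor (~P <-> W) = F nor T = F
~S <-> (D nor (~P <-> W)) = F <-> F = T
Hence Statement 3 is true.

1 of the 3 statements is true.

1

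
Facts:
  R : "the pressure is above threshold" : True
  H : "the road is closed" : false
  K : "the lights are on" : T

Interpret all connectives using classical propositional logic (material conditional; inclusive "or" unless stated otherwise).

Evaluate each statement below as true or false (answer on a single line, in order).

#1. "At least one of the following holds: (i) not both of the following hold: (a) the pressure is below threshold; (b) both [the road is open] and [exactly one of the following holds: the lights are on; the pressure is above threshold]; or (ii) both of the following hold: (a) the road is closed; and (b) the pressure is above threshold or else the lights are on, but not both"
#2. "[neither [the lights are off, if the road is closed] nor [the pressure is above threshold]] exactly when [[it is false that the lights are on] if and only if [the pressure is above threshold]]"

#1 True, #2 True

#1: In symbols: (not R nand (not H and (K xor R))) or (H and (R xor K))

not R = not True = False
not H = not False = True
K xor R = True xor True = False
not H and (K xor R) = True and False = False
not R nand (not H and (K xor R)) = False nand False = True
R xor K = True xor True = False
H and (R xor K) = False and False = False
(not R nand (not H and (K xor R))) or (H and (R xor K)) = True or False = True
Hence #1 is true.

#2: This is ((H -> not K) nor R) iff (not K iff R).

not K = not True = False
H -> not K = False -> False = True
(H -> not K) nor R = True nor True = False
not K = not True = False
not K iff R = False iff True = False
((H -> not K) nor R) iff (not K iff R) = False iff False = True
Thus #2 is true.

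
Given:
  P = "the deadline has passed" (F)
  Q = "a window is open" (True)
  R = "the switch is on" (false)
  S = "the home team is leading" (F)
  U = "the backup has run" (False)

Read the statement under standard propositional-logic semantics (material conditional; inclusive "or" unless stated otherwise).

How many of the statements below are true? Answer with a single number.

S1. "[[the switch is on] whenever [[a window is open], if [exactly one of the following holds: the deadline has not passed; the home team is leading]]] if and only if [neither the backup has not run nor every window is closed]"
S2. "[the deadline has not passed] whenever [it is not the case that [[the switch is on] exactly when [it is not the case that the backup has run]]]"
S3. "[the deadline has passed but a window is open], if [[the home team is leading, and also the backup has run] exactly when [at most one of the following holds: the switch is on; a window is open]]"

3

S1: In symbols: (((¬P ⊕ S) → Q) → R) ↔ (¬U ↓ ¬Q)

¬P = ¬F = T
¬P ⊕ S = T ⊕ F = T
(¬P ⊕ S) → Q = T → T = T
((¬P ⊕ S) → Q) → R = T → F = F
¬U = ¬F = T
¬Q = ¬T = F
¬U ↓ ¬Q = T ↓ F = F
(((¬P ⊕ S) → Q) → R) ↔ (¬U ↓ ¬Q) = F ↔ F = T
So S1 is true.

S2: This is ¬(R ↔ ¬U) → ¬P.

¬U = ¬F = T
R ↔ ¬U = F ↔ T = F
¬(R ↔ ¬U) = ¬F = T
¬P = ¬F = T
¬(R ↔ ¬U) → ¬P = T → T = T
Hence S2 is true.

S3: Parsed as ((S ∧ U) ↔ (R ↑ Q)) → (P ∧ Q)

S ∧ U = F ∧ F = F
R ↑ Q = F ↑ T = T
(S ∧ U) ↔ (R ↑ Q) = F ↔ T = F
P ∧ Q = F ∧ T = F
((S ∧ U) ↔ (R ↑ Q)) → (P ∧ Q) = F → F = T
Hence S3 is true.

Count: 3.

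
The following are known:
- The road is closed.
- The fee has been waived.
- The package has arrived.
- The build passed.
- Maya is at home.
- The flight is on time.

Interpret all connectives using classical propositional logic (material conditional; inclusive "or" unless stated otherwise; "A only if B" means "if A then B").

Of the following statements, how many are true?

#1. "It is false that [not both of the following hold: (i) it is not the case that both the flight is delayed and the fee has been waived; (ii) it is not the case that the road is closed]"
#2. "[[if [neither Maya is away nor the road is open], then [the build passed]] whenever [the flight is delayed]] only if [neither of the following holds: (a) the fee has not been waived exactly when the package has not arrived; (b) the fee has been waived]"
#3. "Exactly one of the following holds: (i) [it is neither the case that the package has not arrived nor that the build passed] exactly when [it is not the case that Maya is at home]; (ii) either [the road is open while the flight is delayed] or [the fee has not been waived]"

1

Let Q = "the flight is delayed" (F), H = "the fee has been waived" (T), K = "the road is closed" (T), L = "Maya is at home" (T), V = "the build passed" (T), R = "the package has arrived" (T).

#1: Formalization: ¬((Q ↑ H) ↑ ¬K)

Q ↑ H = F ↑ T = T
¬K = ¬T = F
(Q ↑ H) ↑ ¬K = T ↑ F = T
¬((Q ↑ H) ↑ ¬K) = ¬T = F
Hence #1 is false.

#2: Parsed as (Q → ((¬L ↓ ¬K) → V)) → ((¬H ↔ ¬R) ↓ H)

¬L = ¬T = F
¬K = ¬T = F
¬L ↓ ¬K = F ↓ F = T
(¬L ↓ ¬K) → V = T → T = T
Q → ((¬L ↓ ¬K) → V) = F → T = T
¬H = ¬T = F
¬R = ¬T = F
¬H ↔ ¬R = F ↔ F = T
(¬H ↔ ¬R) ↓ H = T ↓ T = F
(Q → ((¬L ↓ ¬K) → V)) → ((¬H ↔ ¬R) ↓ H) = T → F = F
Hence #2 is false.

#3: Formalization: ((¬R ↓ V) ↔ ¬L) ⊕ ((¬K ∧ Q) ∨ ¬H)

¬R = ¬T = F
¬R ↓ V = F ↓ T = F
¬L = ¬T = F
(¬R ↓ V) ↔ ¬L = F ↔ F = T
¬K = ¬T = F
¬K ∧ Q = F ∧ F = F
¬H = ¬T = F
(¬K ∧ Q) ∨ ¬H = F ∨ F = F
((¬R ↓ V) ↔ ¬L) ⊕ ((¬K ∧ Q) ∨ ¬H) = T ⊕ F = T
Hence #3 is true.

1 of the 3 statements is true (#3).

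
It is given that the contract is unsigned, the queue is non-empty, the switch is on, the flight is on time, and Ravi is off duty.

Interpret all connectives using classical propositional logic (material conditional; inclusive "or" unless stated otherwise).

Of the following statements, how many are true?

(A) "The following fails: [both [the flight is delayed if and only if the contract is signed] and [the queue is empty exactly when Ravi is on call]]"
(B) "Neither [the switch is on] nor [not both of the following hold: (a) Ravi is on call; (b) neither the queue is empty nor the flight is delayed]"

Let S = "the flight is delayed" (False), P = "the contract is signed" (False), Q = "the queue is empty" (False), U = "Ravi is on call" (False), R = "the switch is on" (True).

(A): In symbols: not ((S iff P) and (Q iff U))

S iff P = False iff False = True
Q iff U = False iff False = True
(S iff P) and (Q iff U) = True and True = True
not ((S iff P) and (Q iff U)) = not True = False
Thus (A) is false.

(B): Parsed as R nor (U nand (Q nor S))

Q nor S = False nor False = True
U nand (Q nor S) = False nand True = True
R nor (U nand (Q nor S)) = True nor True = False
Hence (B) is false.

True statements: 0 (none).

0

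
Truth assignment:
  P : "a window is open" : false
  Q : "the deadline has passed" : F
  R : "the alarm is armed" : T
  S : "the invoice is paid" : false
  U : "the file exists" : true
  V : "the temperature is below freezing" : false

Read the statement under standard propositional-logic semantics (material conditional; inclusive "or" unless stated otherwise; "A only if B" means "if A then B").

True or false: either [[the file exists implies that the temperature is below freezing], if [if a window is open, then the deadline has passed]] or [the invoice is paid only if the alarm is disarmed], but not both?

true

Values: P=F, Q=F, U=T, V=F, S=F, R=T.
In symbols: ((P -> Q) -> (U -> V)) xor (S -> ~R)

P -> Q = F -> F = T
U -> V = T -> F = F
(P -> Q) -> (U -> V) = T -> F = F
~R = ~T = F
S -> ~R = F -> F = T
((P -> Q) -> (U -> V)) xor (S -> ~R) = F xor T = T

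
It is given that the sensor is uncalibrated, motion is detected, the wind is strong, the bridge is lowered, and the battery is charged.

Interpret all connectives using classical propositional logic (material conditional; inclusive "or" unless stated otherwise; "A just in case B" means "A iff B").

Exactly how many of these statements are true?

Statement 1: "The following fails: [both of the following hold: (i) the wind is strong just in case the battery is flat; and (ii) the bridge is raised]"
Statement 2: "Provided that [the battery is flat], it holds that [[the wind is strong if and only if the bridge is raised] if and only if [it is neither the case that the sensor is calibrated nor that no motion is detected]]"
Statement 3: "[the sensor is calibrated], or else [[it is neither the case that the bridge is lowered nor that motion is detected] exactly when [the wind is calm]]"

3

Let P = "the wind is strong" (T), K = "the battery is charged" (T), N = "the bridge is raised" (F), M = "the sensor is calibrated" (F), V = "motion is detected" (T).

Statement 1: Formalization: ~((P <-> ~K) & N)

~K = ~T = F
P <-> ~K = T <-> F = F
(P <-> ~K) & N = F & F = F
~((P <-> ~K) & N) = ~F = T
Hence Statement 1 is true.

Statement 2: Formalization: ~K -> ((P <-> N) <-> (M nor ~V))

~K = ~T = F
P <-> N = T <-> F = F
~V = ~T = F
M nor ~V = F nor F = T
(P <-> N) <-> (M nor ~V) = F <-> T = F
~K -> ((P <-> N) <-> (M nor ~V)) = F -> F = T
Thus Statement 2 is true.

Statement 3: This is M | ((~N nor V) <-> ~P).

~N = ~F = T
~N nor V = T nor T = F
~P = ~T = F
(~N nor V) <-> ~P = F <-> F = T
M | ((~N nor V) <-> ~P) = F | T = T
Thus Statement 3 is true.

True statements: 3 (Statement 1, Statement 2, Statement 3).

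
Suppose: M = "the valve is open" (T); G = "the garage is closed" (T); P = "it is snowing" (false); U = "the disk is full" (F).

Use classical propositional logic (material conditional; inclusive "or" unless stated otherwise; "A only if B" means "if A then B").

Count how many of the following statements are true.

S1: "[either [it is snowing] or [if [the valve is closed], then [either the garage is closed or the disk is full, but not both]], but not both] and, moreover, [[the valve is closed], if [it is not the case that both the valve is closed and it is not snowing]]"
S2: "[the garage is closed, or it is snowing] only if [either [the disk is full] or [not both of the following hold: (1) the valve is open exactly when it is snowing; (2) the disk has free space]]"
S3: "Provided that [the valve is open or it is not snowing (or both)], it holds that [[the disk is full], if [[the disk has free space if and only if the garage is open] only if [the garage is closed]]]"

S1: Parsed as (P ⊕ (¬M → (G ⊕ U))) ∧ ((¬M ↑ ¬P) → ¬M)

¬M = ¬T = F
G ⊕ U = T ⊕ F = T
¬M → (G ⊕ U) = F → T = T
P ⊕ (¬M → (G ⊕ U)) = F ⊕ T = T
¬M = ¬T = F
¬P = ¬F = T
¬M ↑ ¬P = F ↑ T = T
¬M = ¬T = F
(¬M ↑ ¬P) → ¬M = T → F = F
(P ⊕ (¬M → (G ⊕ U))) ∧ ((¬M ↑ ¬P) → ¬M) = T ∧ F = F
Hence S1 is false.

S2: Formalization: (G ∨ P) → (U ∨ ((M ↔ P) ↑ ¬U))

G ∨ P = T ∨ F = T
M ↔ P = T ↔ F = F
¬U = ¬F = T
(M ↔ P) ↑ ¬U = F ↑ T = T
U ∨ ((M ↔ P) ↑ ¬U) = F ∨ T = T
(G ∨ P) → (U ∨ ((M ↔ P) ↑ ¬U)) = T → T = T
Hence S2 is true.

S3: Parsed as (M ∨ ¬P) → (((¬U ↔ ¬G) → G) → U)

¬P = ¬F = T
M ∨ ¬P = T ∨ T = T
¬U = ¬F = T
¬G = ¬T = F
¬U ↔ ¬G = T ↔ F = F
(¬U ↔ ¬G) → G = F → T = T
((¬U ↔ ¬G) → G) → U = T → F = F
(M ∨ ¬P) → (((¬U ↔ ¬G) → G) → U) = T → F = F
So S3 is false.

1 of the 3 statements is true (S2).

1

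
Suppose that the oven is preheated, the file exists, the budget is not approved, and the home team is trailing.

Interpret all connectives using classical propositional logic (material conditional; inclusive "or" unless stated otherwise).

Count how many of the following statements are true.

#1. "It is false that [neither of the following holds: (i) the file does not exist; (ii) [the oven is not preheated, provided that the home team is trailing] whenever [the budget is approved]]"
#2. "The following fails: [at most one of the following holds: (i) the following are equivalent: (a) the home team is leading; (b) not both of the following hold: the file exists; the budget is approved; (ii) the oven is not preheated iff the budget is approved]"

1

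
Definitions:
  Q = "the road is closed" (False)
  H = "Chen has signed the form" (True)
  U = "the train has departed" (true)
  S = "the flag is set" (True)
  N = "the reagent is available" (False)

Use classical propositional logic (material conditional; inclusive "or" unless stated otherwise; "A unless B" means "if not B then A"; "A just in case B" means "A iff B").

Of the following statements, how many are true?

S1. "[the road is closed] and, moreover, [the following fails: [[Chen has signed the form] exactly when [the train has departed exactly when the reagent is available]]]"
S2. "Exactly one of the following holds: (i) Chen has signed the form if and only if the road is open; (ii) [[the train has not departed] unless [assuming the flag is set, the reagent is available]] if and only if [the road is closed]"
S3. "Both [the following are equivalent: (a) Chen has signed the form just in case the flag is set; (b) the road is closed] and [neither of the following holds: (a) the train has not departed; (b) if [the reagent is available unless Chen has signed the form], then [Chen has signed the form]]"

0

S1: This is Q ∧ ¬(H ↔ (U ↔ N)).

U ↔ N = T ↔ F = F
H ↔ (U ↔ N) = T ↔ F = F
¬(H ↔ (U ↔ N)) = ¬F = T
Q ∧ ¬(H ↔ (U ↔ N)) = F ∧ T = F
So S1 is false.

S2: Formalization: (H ↔ ¬Q) ⊕ ((¬U ∨ (S → N)) ↔ Q)

¬Q = ¬F = T
H ↔ ¬Q = T ↔ T = T
¬U = ¬T = F
S → N = T → F = F
¬U ∨ (S → N) = F ∨ F = F
(¬U ∨ (S → N)) ↔ Q = F ↔ F = T
(H ↔ ¬Q) ⊕ ((¬U ∨ (S → N)) ↔ Q) = T ⊕ T = F
Thus S2 is false.

S3: Parsed as ((H ↔ S) ↔ Q) ∧ (¬U ↓ ((N ∨ H) → H))

H ↔ S = T ↔ T = T
(H ↔ S) ↔ Q = T ↔ F = F
¬U = ¬T = F
N ∨ H = F ∨ T = T
(N ∨ H) → H = T → T = T
¬U ↓ ((N ∨ H) → H) = F ↓ T = F
((H ↔ S) ↔ Q) ∧ (¬U ↓ ((N ∨ H) → H)) = F ∧ F = F
Thus S3 is false.

True statements: 0 (none).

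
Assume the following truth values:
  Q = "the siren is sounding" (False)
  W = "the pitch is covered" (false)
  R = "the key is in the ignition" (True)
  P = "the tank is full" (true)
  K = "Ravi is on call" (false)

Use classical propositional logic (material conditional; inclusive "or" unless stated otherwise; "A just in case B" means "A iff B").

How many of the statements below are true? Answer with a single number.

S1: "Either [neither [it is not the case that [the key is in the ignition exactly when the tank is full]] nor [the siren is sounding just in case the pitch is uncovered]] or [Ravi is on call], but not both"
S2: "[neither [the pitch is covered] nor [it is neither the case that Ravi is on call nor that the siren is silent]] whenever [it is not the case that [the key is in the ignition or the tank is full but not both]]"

S1: Parsed as (¬(R ↔ P) ↓ (Q ↔ ¬W)) ⊕ K

R ↔ P = T ↔ T = T
¬(R ↔ P) = ¬T = F
¬W = ¬F = T
Q ↔ ¬W = F ↔ T = F
¬(R ↔ P) ↓ (Q ↔ ¬W) = F ↓ F = T
(¬(R ↔ P) ↓ (Q ↔ ¬W)) ⊕ K = T ⊕ F = T
Hence S1 is true.

S2: Parsed as ¬(R ⊕ P) → (W ↓ (K ↓ ¬Q))

R ⊕ P = T ⊕ T = F
¬(R ⊕ P) = ¬F = T
¬Q = ¬F = T
K ↓ ¬Q = F ↓ T = F
W ↓ (K ↓ ¬Q) = F ↓ F = T
¬(R ⊕ P) → (W ↓ (K ↓ ¬Q)) = T → T = T
Thus S2 is true.

2 of the 2 statements are true.

2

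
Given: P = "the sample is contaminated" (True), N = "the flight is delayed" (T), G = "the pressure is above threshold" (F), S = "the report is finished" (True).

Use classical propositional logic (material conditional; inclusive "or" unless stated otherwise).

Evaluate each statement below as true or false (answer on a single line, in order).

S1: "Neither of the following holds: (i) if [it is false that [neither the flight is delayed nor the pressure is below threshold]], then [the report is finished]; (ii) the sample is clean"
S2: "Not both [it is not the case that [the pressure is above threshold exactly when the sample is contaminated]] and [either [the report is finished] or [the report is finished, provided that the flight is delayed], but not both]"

S1: In symbols: (¬(N ↓ ¬G) → S) ↓ ¬P

¬G = ¬F = T
N ↓ ¬G = T ↓ T = F
¬(N ↓ ¬G) = ¬F = T
¬(N ↓ ¬G) → S = T → T = T
¬P = ¬T = F
(¬(N ↓ ¬G) → S) ↓ ¬P = T ↓ F = F
Hence S1 is false.

S2: This is ¬(G ↔ P) ↑ (S ⊕ (N → S)).

G ↔ P = F ↔ T = F
¬(G ↔ P) = ¬F = T
N → S = T → T = T
S ⊕ (N → S) = T ⊕ T = F
¬(G ↔ P) ↑ (S ⊕ (N → S)) = T ↑ F = T
Hence S2 is true.

S1 false; S2 true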